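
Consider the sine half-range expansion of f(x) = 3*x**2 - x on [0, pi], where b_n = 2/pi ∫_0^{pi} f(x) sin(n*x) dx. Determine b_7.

b_7 = 2/pi ∫_0^{pi} (3*x**2 - x) sin(7*x) dx.
Integrating by parts twice (tabular method), an antiderivative of (3*x**2 - x) sin(7*x) is -3*x**2*cos(7*x)/7 + 6*x*sin(7*x)/49 + x*cos(7*x)/7 - sin(7*x)/49 + 6*cos(7*x)/343; evaluating from 0 to pi: ∫_{0}^{pi} (3*x**2 - x) sin(7*x) dx = (-pi/7 - 6/343 + 3*pi**2/7) - (6/343) = -pi/7 - 12/343 + 3*pi**2/7.
Hence b_7 = (2/pi)·(-pi/7 - 12/343 + 3*pi**2/7) = 2*(-49*pi - 12 + 147*pi**2)/(343*pi).

2*(-49*pi - 12 + 147*pi**2)/(343*pi)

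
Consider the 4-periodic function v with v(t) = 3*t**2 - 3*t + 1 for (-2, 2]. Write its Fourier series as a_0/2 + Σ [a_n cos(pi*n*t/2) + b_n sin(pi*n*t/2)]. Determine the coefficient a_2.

12/pi**2

a_2 = 1/2 ∫_{-2}^{2} v(t) cos(pi*t) dt.
Integrating by parts twice (tabular method), an antiderivative of (3*t**2 - 3*t + 1) cos(pi*t) is 3*t**2*sin(pi*t)/pi - 3*t*sin(pi*t)/pi + 6*t*cos(pi*t)/pi**2 - 6*sin(pi*t)/pi**3 + sin(pi*t)/pi - 3*cos(pi*t)/pi**2; evaluating from -2 to 2: ∫_{-2}^{2} (3*t**2 - 3*t + 1) cos(pi*t) dt = (9/pi**2) - (-15/pi**2) = 24/pi**2.
Hence a_2 = (1/2)·(24/pi**2) = 12/pi**2.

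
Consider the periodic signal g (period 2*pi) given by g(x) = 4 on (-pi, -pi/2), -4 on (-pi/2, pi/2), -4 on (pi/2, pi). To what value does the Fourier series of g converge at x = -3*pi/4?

4

g is continuous at x = -3*pi/4 with value 4, so the series converges to 4 there.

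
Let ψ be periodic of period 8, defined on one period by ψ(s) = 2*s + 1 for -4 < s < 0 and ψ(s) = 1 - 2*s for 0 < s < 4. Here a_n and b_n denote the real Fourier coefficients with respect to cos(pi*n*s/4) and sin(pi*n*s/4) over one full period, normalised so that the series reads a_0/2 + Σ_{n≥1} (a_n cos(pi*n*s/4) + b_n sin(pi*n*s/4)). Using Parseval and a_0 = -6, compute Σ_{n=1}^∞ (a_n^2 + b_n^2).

Parseval: a_0^2/2 + Σ_{n≥1} (a_n^2+b_n^2) = 1/4 ∫_{-4}^{4} ψ(s)^2 ds = 86/3.
Subtract a_0^2/2 = 18: Σ (a_n^2+b_n^2) = 32/3.

32/3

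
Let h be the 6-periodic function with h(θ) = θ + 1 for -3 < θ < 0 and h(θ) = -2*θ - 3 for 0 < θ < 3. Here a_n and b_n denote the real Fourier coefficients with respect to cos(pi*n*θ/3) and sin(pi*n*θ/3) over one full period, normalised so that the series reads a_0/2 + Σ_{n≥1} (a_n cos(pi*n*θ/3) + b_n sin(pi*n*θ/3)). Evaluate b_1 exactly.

b_1 = 1/3 ∫_{-3}^{3} h(θ) sin(pi*θ/3) dθ.
Split the integral at the breakpoints.
Integrating by parts (boundary term plus one more integral), an antiderivative of (θ + 1) sin(pi*θ/3) is -3*θ*cos(pi*θ/3)/pi + 9*sin(pi*θ/3)/pi**2 - 3*cos(pi*θ/3)/pi; evaluating from -3 to 0: ∫_{-3}^{0} (θ + 1) sin(pi*θ/3) dθ = (-3/pi) - (-6/pi) = 3/pi.
Integrating by parts (boundary term plus one more integral), an antiderivative of (-2*θ - 3) sin(pi*θ/3) is 6*θ*cos(pi*θ/3)/pi - 18*sin(pi*θ/3)/pi**2 + 9*cos(pi*θ/3)/pi; evaluating from 0 to 3: ∫_{0}^{3} (-2*θ - 3) sin(pi*θ/3) dθ = (-27/pi) - (9/pi) = -36/pi.
Summing the pieces and multiplying by (1/3) gives b_1 = -11/pi.

-11/pi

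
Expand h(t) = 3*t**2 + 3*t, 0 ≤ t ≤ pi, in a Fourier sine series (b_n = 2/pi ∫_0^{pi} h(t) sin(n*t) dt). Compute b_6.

b_6 = 2/pi ∫_0^{pi} (3*t**2 + 3*t) sin(6*t) dt.
Integrating by parts twice (tabular method), an antiderivative of (3*t**2 + 3*t) sin(6*t) is -t**2*cos(6*t)/2 + t*sin(6*t)/6 - t*cos(6*t)/2 + sin(6*t)/12 + cos(6*t)/36; evaluating from 0 to pi: ∫_{0}^{pi} (3*t**2 + 3*t) sin(6*t) dt = (-pi**2/2 - pi/2 + 1/36) - (1/36) = -pi*(1 + pi)/2.
Hence b_6 = (2/pi)·(-pi*(1 + pi)/2) = -pi - 1.

-pi - 1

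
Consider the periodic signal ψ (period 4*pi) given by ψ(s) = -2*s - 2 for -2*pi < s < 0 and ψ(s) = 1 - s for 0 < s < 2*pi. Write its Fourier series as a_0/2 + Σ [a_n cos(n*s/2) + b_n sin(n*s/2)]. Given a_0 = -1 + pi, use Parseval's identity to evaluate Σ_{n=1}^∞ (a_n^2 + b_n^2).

-9*pi + 9/2 + 37*pi**2/6

Parseval: a_0^2/2 + Σ_{n≥1} (a_n^2+b_n^2) = (1/(2*pi)) ∫_{-2*pi}^{2*pi} ψ(s)^2 ds = -10*pi + 5 + 20*pi**2/3.
Subtract a_0^2/2 = (1 - pi)**2/2: Σ (a_n^2+b_n^2) = -9*pi + 9/2 + 37*pi**2/6.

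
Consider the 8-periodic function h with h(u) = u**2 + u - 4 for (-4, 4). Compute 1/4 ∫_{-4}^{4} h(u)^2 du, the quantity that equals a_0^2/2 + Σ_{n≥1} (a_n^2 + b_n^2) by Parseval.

1/4 ∫_{-4}^{4} h(u)^2 du = 1/4 · (3584/15) = 896/15.

896/15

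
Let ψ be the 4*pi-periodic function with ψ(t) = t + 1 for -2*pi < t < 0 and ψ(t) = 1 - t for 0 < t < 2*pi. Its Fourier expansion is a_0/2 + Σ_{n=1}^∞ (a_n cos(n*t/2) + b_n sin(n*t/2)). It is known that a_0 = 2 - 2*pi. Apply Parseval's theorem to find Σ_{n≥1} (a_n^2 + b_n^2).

2*pi**2/3

Parseval: a_0^2/2 + Σ_{n≥1} (a_n^2+b_n^2) = (1/(2*pi)) ∫_{-2*pi}^{2*pi} ψ(t)^2 dt = -4*pi + 2 + 8*pi**2/3.
Subtract a_0^2/2 = 2*(1 - pi)**2: Σ (a_n^2+b_n^2) = 2*pi**2/3.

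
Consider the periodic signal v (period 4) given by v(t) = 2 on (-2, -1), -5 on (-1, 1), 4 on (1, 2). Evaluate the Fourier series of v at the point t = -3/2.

2

v is continuous at t = -3/2 with value 2, so the series converges to 2 there.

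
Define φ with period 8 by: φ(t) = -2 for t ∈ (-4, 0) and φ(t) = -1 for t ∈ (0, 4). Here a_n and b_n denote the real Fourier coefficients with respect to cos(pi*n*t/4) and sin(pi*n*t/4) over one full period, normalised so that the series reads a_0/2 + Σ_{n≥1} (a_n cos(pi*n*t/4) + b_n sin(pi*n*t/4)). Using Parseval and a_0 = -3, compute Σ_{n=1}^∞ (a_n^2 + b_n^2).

1/2

Parseval: a_0^2/2 + Σ_{n≥1} (a_n^2+b_n^2) = 1/4 ∫_{-4}^{4} φ(t)^2 dt = 5.
Subtract a_0^2/2 = 9/2: Σ (a_n^2+b_n^2) = 1/2.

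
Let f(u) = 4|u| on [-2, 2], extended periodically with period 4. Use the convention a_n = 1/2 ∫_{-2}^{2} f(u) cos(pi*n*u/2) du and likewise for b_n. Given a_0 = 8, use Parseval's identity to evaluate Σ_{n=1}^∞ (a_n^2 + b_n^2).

32/3

Parseval: a_0^2/2 + Σ_{n≥1} (a_n^2+b_n^2) = 1/2 ∫_{-2}^{2} f(u)^2 du = 128/3.
Subtract a_0^2/2 = 32: Σ (a_n^2+b_n^2) = 32/3.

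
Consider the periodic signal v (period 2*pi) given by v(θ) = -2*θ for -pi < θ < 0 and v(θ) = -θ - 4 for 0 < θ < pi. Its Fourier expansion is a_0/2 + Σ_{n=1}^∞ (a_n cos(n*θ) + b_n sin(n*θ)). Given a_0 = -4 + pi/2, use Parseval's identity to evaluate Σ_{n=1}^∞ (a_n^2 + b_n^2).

8 + 37*pi**2/24 + 6*pi

Parseval: a_0^2/2 + Σ_{n≥1} (a_n^2+b_n^2) = 1/pi ∫_{-pi}^{pi} v(θ)^2 dθ = 4*pi + 16 + 5*pi**2/3.
Subtract a_0^2/2 = (8 - pi)**2/8: Σ (a_n^2+b_n^2) = 8 + 37*pi**2/24 + 6*pi.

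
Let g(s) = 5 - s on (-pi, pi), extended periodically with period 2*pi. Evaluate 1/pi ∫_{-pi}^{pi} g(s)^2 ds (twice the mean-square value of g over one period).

1/pi ∫_{-pi}^{pi} g(s)^2 ds = 1/pi · (2*pi*(pi**2 + 75)/3) = 2*pi**2/3 + 50.

2*pi**2/3 + 50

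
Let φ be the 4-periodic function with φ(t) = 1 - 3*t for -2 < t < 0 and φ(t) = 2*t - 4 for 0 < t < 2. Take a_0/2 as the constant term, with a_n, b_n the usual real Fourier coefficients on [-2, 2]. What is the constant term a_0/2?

1

a_0 = 1/2 ∫_{-2}^{2} φ(t) dt = 1/2 · (4) = 2.
So the constant term a_0/2 = 1.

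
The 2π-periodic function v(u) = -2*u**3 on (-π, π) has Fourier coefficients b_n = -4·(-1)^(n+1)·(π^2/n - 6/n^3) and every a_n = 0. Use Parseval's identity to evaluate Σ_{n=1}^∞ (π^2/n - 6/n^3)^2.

pi**6/14

Parseval: Σ b_n^2 = (1/π) ∫_{-π}^{π} v(u)^2 du = 8*pi**6/7.
b_n^2 = 16·(π^2/n - 6/n^3)^2, so the sum equals (8*pi**6/7)/16 = pi**6/14.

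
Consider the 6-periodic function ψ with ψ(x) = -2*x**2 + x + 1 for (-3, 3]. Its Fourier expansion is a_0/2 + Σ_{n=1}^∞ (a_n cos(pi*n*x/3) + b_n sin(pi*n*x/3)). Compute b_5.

b_5 = 1/3 ∫_{-3}^{3} ψ(x) sin(5*pi*x/3) dx.
Integrating by parts twice (tabular method), an antiderivative of (-2*x**2 + x + 1) sin(5*pi*x/3) is 6*x**2*cos(5*pi*x/3)/(5*pi) - 36*x*sin(5*pi*x/3)/(25*pi**2) - 3*x*cos(5*pi*x/3)/(5*pi) + 9*sin(5*pi*x/3)/(25*pi**2) - 3*cos(5*pi*x/3)/(5*pi) - 108*cos(5*pi*x/3)/(125*pi**3); evaluating from -3 to 3: ∫_{-3}^{3} (-2*x**2 + x + 1) sin(5*pi*x/3) dx = (6*(18 - 175*pi**2)/(125*pi**3)) - (-12/pi + 108/(125*pi**3)) = 18/(5*pi).
Hence b_5 = (1/3)·(18/(5*pi)) = 6/(5*pi).

6/(5*pi)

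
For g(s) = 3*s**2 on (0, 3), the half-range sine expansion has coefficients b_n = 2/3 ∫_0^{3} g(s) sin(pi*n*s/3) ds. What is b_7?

b_7 = 2/3 ∫_0^{3} (3*s**2) sin(7*pi*s/3) ds.
Integrating by parts twice (tabular method), an antiderivative of (3*s**2) sin(7*pi*s/3) is -9*s**2*cos(7*pi*s/3)/(7*pi) + 54*s*sin(7*pi*s/3)/(49*pi**2) + 162*cos(7*pi*s/3)/(343*pi**3); evaluating from 0 to 3: ∫_{0}^{3} (3*s**2) sin(7*pi*s/3) ds = (81*(-2 + 49*pi**2)/(343*pi**3)) - (162/(343*pi**3)) = 81*(-4 + 49*pi**2)/(343*pi**3).
Hence b_7 = (2/3)·(81*(-4 + 49*pi**2)/(343*pi**3)) = 54*(-4 + 49*pi**2)/(343*pi**3).

54*(-4 + 49*pi**2)/(343*pi**3)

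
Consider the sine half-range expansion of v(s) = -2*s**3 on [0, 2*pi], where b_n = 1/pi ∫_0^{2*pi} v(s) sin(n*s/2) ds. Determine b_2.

-24 + 16*pi**2

b_2 = 1/pi ∫_0^{2*pi} (-2*s**3) sin(s) ds.
Integrating by parts three times (tabular method), an antiderivative of (-2*s**3) sin(s) is 2*s**3*cos(s) - 6*s**2*sin(s) - 12*s*cos(s) + 12*sin(s); evaluating from 0 to 2*pi: ∫_{0}^{2*pi} (-2*s**3) sin(s) ds = (-24*pi + 16*pi**3) - (0) = -24*pi + 16*pi**3.
Hence b_2 = (1/pi)·(-24*pi + 16*pi**3) = -24 + 16*pi**2.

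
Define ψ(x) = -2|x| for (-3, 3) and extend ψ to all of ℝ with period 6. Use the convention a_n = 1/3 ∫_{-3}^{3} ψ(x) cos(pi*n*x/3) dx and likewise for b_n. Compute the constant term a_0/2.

a_0 = 1/3 ∫_{-3}^{3} ψ(x) dx = 1/3 · (-18) = -6.
So the constant term a_0/2 = -3.

-3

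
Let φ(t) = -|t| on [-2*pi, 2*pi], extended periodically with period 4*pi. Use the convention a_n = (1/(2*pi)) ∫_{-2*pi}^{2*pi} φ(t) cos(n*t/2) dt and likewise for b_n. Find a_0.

a_0 = (1/(2*pi)) ∫_{-2*pi}^{2*pi} φ(t) dt = (1/(2*pi)) · (-4*pi**2) = -2*pi.

-2*pi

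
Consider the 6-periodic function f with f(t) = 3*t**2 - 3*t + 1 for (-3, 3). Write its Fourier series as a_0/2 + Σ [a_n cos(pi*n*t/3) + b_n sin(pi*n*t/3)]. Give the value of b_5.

b_5 = 1/3 ∫_{-3}^{3} f(t) sin(5*pi*t/3) dt.
Integrating by parts twice (tabular method), an antiderivative of (3*t**2 - 3*t + 1) sin(5*pi*t/3) is -9*t**2*cos(5*pi*t/3)/(5*pi) + 54*t*sin(5*pi*t/3)/(25*pi**2) + 9*t*cos(5*pi*t/3)/(5*pi) - 27*sin(5*pi*t/3)/(25*pi**2) - 3*cos(5*pi*t/3)/(5*pi) + 162*cos(5*pi*t/3)/(125*pi**3); evaluating from -3 to 3: ∫_{-3}^{3} (3*t**2 - 3*t + 1) sin(5*pi*t/3) dt = (3*(-54 + 475*pi**2)/(125*pi**3)) - (3*(-54 + 925*pi**2)/(125*pi**3)) = -54/(5*pi).
Hence b_5 = (1/3)·(-54/(5*pi)) = -18/(5*pi).

-18/(5*pi)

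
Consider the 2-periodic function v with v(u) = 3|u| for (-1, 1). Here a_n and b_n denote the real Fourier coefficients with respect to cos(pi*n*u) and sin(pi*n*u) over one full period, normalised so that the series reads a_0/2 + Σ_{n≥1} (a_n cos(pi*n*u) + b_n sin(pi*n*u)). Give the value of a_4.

a_4 = ∫_{-1}^{1} v(u) cos(4*pi*u) du.
v is even and cos(4*pi*u) is even, so the integrand is even and a_4 = 2 ∫_0^{1} v(u) cos(4*pi*u) du.
Integrating by parts (boundary term plus one more integral), an antiderivative of (3*u) cos(4*pi*u) is 3*u*sin(4*pi*u)/(4*pi) + 3*cos(4*pi*u)/(16*pi**2); evaluating from 0 to 1: ∫_{0}^{1} (3*u) cos(4*pi*u) du = (3/(16*pi**2)) - (3/(16*pi**2)) = 0.
Hence a_4 = 2·(0) = 0.

0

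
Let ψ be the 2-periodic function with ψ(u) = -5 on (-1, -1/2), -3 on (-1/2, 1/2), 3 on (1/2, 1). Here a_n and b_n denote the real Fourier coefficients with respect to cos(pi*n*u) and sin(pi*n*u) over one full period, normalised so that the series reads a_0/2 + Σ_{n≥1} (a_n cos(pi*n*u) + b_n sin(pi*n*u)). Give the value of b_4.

b_4 = ∫_{-1}^{1} ψ(u) sin(4*pi*u) du.
Split the integral at the breakpoints.
Directly, an antiderivative of (-5) sin(4*pi*u) is 5*cos(4*pi*u)/(4*pi); evaluating from -1 to -1/2: ∫_{-1}^{-1/2} (-5) sin(4*pi*u) du = (5/(4*pi)) - (5/(4*pi)) = 0.
Directly, an antiderivative of (-3) sin(4*pi*u) is 3*cos(4*pi*u)/(4*pi); evaluating from -1/2 to 1/2: ∫_{-1/2}^{1/2} (-3) sin(4*pi*u) du = (3/(4*pi)) - (3/(4*pi)) = 0.
Directly, an antiderivative of (3) sin(4*pi*u) is -3*cos(4*pi*u)/(4*pi); evaluating from 1/2 to 1: ∫_{1/2}^{1} (3) sin(4*pi*u) du = (-3/(4*pi)) - (-3/(4*pi)) = 0.
Summing the pieces gives b_4 = 0.

0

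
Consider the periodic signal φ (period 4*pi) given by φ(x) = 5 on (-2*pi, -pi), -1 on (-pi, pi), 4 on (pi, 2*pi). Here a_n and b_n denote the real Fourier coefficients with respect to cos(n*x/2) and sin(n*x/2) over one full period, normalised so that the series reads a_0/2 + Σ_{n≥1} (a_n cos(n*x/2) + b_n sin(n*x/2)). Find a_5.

a_5 = (1/(2*pi)) ∫_{-2*pi}^{2*pi} φ(x) cos(5*x/2) dx.
Split the integral at the breakpoints.
Directly, an antiderivative of (5) cos(5*x/2) is 2*sin(5*x/2); evaluating from -2*pi to -pi: ∫_{-2*pi}^{-pi} (5) cos(5*x/2) dx = (-2) - (0) = -2.
Directly, an antiderivative of (-1) cos(5*x/2) is -2*sin(5*x/2)/5; evaluating from -pi to pi: ∫_{-pi}^{pi} (-1) cos(5*x/2) dx = (-2/5) - (2/5) = -4/5.
Directly, an antiderivative of (4) cos(5*x/2) is 8*sin(5*x/2)/5; evaluating from pi to 2*pi: ∫_{pi}^{2*pi} (4) cos(5*x/2) dx = (0) - (8/5) = -8/5.
Summing the pieces and multiplying by (1/(2*pi)) gives a_5 = -11/(5*pi).

-11/(5*pi)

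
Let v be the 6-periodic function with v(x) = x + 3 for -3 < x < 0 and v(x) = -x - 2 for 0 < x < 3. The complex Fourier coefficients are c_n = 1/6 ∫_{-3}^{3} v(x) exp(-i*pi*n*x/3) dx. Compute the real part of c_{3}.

2/(3*pi**2)

Since v is real-valued, Re(c_{3}) = 1/6 ∫_{-3}^{3} v(x) cos(pi*x) dx = a_{3}/2.
Split the integral at the breakpoints.
Integrating by parts (boundary term plus one more integral), an antiderivative of (x + 3) cos(pi*x) is x*sin(pi*x)/pi + 3*sin(pi*x)/pi + cos(pi*x)/pi**2; evaluating from -3 to 0: ∫_{-3}^{0} (x + 3) cos(pi*x) dx = (pi**(-2)) - (-1/pi**2) = 2/pi**2.
Integrating by parts (boundary term plus one more integral), an antiderivative of (-x - 2) cos(pi*x) is -x*sin(pi*x)/pi - 2*sin(pi*x)/pi - cos(pi*x)/pi**2; evaluating from 0 to 3: ∫_{0}^{3} (-x - 2) cos(pi*x) dx = (pi**(-2)) - (-1/pi**2) = 2/pi**2.
So ∫_{-3}^{3} v(x) cos(pi*x) dx = 4/pi**2.
Hence Re(c_{3}) = (1/6)·(4/pi**2) = 2/(3*pi**2).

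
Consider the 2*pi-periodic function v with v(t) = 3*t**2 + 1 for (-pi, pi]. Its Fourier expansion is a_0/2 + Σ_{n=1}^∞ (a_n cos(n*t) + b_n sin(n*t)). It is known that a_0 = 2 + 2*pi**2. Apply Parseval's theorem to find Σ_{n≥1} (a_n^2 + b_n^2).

8*pi**4/5

Parseval: a_0^2/2 + Σ_{n≥1} (a_n^2+b_n^2) = 1/pi ∫_{-pi}^{pi} v(t)^2 dt = 2 + 4*pi**2 + 18*pi**4/5.
Subtract a_0^2/2 = 2*(1 + pi**2)**2: Σ (a_n^2+b_n^2) = 8*pi**4/5.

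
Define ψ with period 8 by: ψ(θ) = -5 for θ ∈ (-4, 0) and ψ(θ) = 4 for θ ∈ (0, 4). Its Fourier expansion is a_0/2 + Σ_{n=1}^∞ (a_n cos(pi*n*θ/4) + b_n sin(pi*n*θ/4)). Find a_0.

-1

a_0 = 1/4 ∫_{-4}^{4} ψ(θ) dθ = 1/4 · (-4) = -1.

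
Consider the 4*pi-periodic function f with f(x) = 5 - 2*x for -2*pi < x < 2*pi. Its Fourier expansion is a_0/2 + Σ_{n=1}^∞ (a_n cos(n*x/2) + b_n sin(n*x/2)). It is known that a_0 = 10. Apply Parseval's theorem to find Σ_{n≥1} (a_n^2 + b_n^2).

32*pi**2/3

Parseval: a_0^2/2 + Σ_{n≥1} (a_n^2+b_n^2) = (1/(2*pi)) ∫_{-2*pi}^{2*pi} f(x)^2 dx = 50 + 32*pi**2/3.
Subtract a_0^2/2 = 50: Σ (a_n^2+b_n^2) = 32*pi**2/3.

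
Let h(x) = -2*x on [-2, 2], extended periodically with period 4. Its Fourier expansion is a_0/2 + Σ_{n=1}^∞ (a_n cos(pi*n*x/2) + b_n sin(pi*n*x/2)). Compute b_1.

-8/pi

b_1 = 1/2 ∫_{-2}^{2} h(x) sin(pi*x/2) dx.
h is odd and sin(pi*x/2) is odd, so the integrand is even and b_1 = ∫_0^{2} h(x) sin(pi*x/2) dx.
Integrating by parts (boundary term plus one more integral), an antiderivative of (-2*x) sin(pi*x/2) is 4*x*cos(pi*x/2)/pi - 8*sin(pi*x/2)/pi**2; evaluating from 0 to 2: ∫_{0}^{2} (-2*x) sin(pi*x/2) dx = (-8/pi) - (0) = -8/pi.
Hence b_1 = -8/pi.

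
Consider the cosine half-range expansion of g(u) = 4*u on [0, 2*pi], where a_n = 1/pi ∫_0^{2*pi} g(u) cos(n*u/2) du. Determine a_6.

0

a_6 = 1/pi ∫_0^{2*pi} (4*u) cos(3*u) du.
Integrating by parts (boundary term plus one more integral), an antiderivative of (4*u) cos(3*u) is 4*u*sin(3*u)/3 + 4*cos(3*u)/9; evaluating from 0 to 2*pi: ∫_{0}^{2*pi} (4*u) cos(3*u) du = (4/9) - (4/9) = 0.
Hence a_6 = (1/pi)·(0) = 0.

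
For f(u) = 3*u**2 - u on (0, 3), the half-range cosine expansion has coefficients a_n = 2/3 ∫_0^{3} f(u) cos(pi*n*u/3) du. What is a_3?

a_3 = 2/3 ∫_0^{3} (3*u**2 - u) cos(pi*u) du.
Integrating by parts twice (tabular method), an antiderivative of (3*u**2 - u) cos(pi*u) is 3*u**2*sin(pi*u)/pi - u*sin(pi*u)/pi + 6*u*cos(pi*u)/pi**2 - 6*sin(pi*u)/pi**3 - cos(pi*u)/pi**2; evaluating from 0 to 3: ∫_{0}^{3} (3*u**2 - u) cos(pi*u) du = (-17/pi**2) - (-1/pi**2) = -16/pi**2.
Hence a_3 = (2/3)·(-16/pi**2) = -32/(3*pi**2).

-32/(3*pi**2)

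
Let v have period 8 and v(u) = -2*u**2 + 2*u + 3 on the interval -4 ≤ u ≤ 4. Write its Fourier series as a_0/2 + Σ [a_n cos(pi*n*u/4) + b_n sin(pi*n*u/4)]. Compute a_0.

a_0 = 1/4 ∫_{-4}^{4} v(u) du = 1/4 · (-184/3) = -46/3.

-46/3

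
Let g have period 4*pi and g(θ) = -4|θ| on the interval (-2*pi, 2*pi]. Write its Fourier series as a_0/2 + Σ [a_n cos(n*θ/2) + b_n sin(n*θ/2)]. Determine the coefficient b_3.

b_3 = (1/(2*pi)) ∫_{-2*pi}^{2*pi} g(θ) sin(3*θ/2) dθ.
g is even and sin(3*θ/2) is odd, so the integrand is odd over a symmetric interval and the integral vanishes.

0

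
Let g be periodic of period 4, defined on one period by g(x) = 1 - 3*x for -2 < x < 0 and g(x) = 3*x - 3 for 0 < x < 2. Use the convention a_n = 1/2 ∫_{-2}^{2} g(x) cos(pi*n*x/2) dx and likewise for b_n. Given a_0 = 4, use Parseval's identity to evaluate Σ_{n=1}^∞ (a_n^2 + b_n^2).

14

Parseval: a_0^2/2 + Σ_{n≥1} (a_n^2+b_n^2) = 1/2 ∫_{-2}^{2} g(x)^2 dx = 22.
Subtract a_0^2/2 = 8: Σ (a_n^2+b_n^2) = 14.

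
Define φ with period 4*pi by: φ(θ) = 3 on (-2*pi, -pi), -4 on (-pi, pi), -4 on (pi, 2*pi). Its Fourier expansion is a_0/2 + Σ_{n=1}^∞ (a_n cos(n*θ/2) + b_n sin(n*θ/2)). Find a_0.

-9/2

a_0 = (1/(2*pi)) ∫_{-2*pi}^{2*pi} φ(θ) dθ = (1/(2*pi)) · (-9*pi) = -9/2.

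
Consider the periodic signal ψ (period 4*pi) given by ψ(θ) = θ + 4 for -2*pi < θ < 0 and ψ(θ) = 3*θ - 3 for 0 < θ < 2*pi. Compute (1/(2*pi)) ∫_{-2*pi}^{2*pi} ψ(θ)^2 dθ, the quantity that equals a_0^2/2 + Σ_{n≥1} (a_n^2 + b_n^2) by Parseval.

-26*pi + 25 + 40*pi**2/3

(1/(2*pi)) ∫_{-2*pi}^{2*pi} ψ(θ)^2 dθ = (1/(2*pi)) · (2*pi*(-78*pi + 75 + 40*pi**2)/3) = -26*pi + 25 + 40*pi**2/3.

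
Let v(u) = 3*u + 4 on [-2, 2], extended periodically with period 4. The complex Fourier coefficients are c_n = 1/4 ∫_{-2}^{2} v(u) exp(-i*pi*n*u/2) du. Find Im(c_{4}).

3/(2*pi)

Since v is real-valued, Im(c_{4}) = -1/4 ∫_{-2}^{2} v(u) sin(2*pi*u) du = -b_{4}/2.
Integrating by parts (boundary term plus one more integral), an antiderivative of (3*u + 4) sin(2*pi*u) is -3*u*cos(2*pi*u)/(2*pi) + 3*sin(2*pi*u)/(4*pi**2) - 2*cos(2*pi*u)/pi; evaluating from -2 to 2: ∫_{-2}^{2} (3*u + 4) sin(2*pi*u) du = (-5/pi) - (1/pi) = -6/pi.
Hence Im(c_{4}) = (-1/4)·(-6/pi) = 3/(2*pi).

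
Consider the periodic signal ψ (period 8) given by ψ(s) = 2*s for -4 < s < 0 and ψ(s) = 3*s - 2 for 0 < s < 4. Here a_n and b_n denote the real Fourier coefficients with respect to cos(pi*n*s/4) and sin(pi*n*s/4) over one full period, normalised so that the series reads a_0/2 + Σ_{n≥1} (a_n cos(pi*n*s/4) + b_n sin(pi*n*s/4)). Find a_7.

a_7 = 1/4 ∫_{-4}^{4} ψ(s) cos(7*pi*s/4) ds.
Split the integral at the breakpoints.
Integrating by parts (boundary term plus one more integral), an antiderivative of (2*s) cos(7*pi*s/4) is 8*s*sin(7*pi*s/4)/(7*pi) + 32*cos(7*pi*s/4)/(49*pi**2); evaluating from -4 to 0: ∫_{-4}^{0} (2*s) cos(7*pi*s/4) ds = (32/(49*pi**2)) - (-32/(49*pi**2)) = 64/(49*pi**2).
Integrating by parts (boundary term plus one more integral), an antiderivative of (3*s - 2) cos(7*pi*s/4) is 12*s*sin(7*pi*s/4)/(7*pi) - 8*sin(7*pi*s/4)/(7*pi) + 48*cos(7*pi*s/4)/(49*pi**2); evaluating from 0 to 4: ∫_{0}^{4} (3*s - 2) cos(7*pi*s/4) ds = (-48/(49*pi**2)) - (48/(49*pi**2)) = -96/(49*pi**2).
Summing the pieces and multiplying by (1/4) gives a_7 = -8/(49*pi**2).

-8/(49*pi**2)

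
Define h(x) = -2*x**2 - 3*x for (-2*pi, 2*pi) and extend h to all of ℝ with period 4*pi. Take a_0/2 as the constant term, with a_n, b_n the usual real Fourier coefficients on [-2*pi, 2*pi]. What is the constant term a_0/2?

-8*pi**2/3

a_0 = (1/(2*pi)) ∫_{-2*pi}^{2*pi} h(x) dx = (1/(2*pi)) · (-32*pi**3/3) = -16*pi**2/3.
So the constant term a_0/2 = -8*pi**2/3.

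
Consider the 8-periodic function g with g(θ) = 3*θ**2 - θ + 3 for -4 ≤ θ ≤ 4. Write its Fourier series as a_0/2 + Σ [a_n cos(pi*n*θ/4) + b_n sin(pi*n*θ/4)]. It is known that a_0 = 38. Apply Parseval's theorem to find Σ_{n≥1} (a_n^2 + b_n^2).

6304/15

Parseval: a_0^2/2 + Σ_{n≥1} (a_n^2+b_n^2) = 1/4 ∫_{-4}^{4} g(θ)^2 dθ = 17134/15.
Subtract a_0^2/2 = 722: Σ (a_n^2+b_n^2) = 6304/15.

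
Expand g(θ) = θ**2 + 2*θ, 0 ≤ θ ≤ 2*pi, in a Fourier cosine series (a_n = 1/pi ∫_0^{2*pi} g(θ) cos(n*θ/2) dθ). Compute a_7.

16*(-pi - 1)/(49*pi)

a_7 = 1/pi ∫_0^{2*pi} (θ**2 + 2*θ) cos(7*θ/2) dθ.
Integrating by parts twice (tabular method), an antiderivative of (θ**2 + 2*θ) cos(7*θ/2) is 2*θ**2*sin(7*θ/2)/7 + 4*θ*sin(7*θ/2)/7 + 8*θ*cos(7*θ/2)/49 - 16*sin(7*θ/2)/343 + 8*cos(7*θ/2)/49; evaluating from 0 to 2*pi: ∫_{0}^{2*pi} (θ**2 + 2*θ) cos(7*θ/2) dθ = (-16*pi/49 - 8/49) - (8/49) = -16*pi/49 - 16/49.
Hence a_7 = (1/pi)·(-16*pi/49 - 16/49) = 16*(-pi - 1)/(49*pi).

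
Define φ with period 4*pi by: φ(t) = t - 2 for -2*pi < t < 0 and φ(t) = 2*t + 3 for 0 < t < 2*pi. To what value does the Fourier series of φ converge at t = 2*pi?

1/2 + pi

At t = 2*pi the one-sided limits are φ(2*pi^-) = 3 + 4*pi and φ(2*pi^+) = -2*pi - 2.
By Dirichlet's theorem the series converges to their average, [(3 + 4*pi) + (-2*pi - 2)]/2 = 1/2 + pi.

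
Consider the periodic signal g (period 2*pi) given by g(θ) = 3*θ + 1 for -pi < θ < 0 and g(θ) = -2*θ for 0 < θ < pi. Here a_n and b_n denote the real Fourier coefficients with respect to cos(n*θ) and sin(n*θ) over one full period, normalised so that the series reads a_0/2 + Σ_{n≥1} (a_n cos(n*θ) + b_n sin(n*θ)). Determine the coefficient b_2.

b_2 = 1/pi ∫_{-pi}^{pi} g(θ) sin(2*θ) dθ.
Split the integral at the breakpoints.
Integrating by parts (boundary term plus one more integral), an antiderivative of (3*θ + 1) sin(2*θ) is -3*θ*cos(2*θ)/2 + 3*sin(2*θ)/4 - cos(2*θ)/2; evaluating from -pi to 0: ∫_{-pi}^{0} (3*θ + 1) sin(2*θ) dθ = (-1/2) - (-1/2 + 3*pi/2) = -3*pi/2.
Integrating by parts (boundary term plus one more integral), an antiderivative of (-2*θ) sin(2*θ) is θ*cos(2*θ) - sin(2*θ)/2; evaluating from 0 to pi: ∫_{0}^{pi} (-2*θ) sin(2*θ) dθ = (pi) - (0) = pi.
Summing the pieces and multiplying by (1/pi) gives b_2 = -1/2.

-1/2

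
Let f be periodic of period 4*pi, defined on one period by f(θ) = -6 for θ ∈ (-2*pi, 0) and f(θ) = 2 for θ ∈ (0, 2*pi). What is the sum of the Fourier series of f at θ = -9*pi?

-6

θ = -9*pi differs from θ = -pi by -2 full period(s), and the series is 4*pi-periodic.
f is continuous at θ = -pi with value -6, so the series converges to -6 there.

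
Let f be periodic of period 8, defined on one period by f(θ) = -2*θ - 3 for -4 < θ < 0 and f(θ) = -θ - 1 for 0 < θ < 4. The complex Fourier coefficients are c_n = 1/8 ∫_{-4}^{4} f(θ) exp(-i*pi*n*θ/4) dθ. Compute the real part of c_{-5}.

-4/(25*pi**2)

Since f is real-valued, Re(c_{-5}) = 1/8 ∫_{-4}^{4} f(θ) cos(-5*pi*θ/4) dθ = a_{5}/2.
Split the integral at the breakpoints.
Integrating by parts (boundary term plus one more integral), an antiderivative of (-2*θ - 3) cos(-5*pi*θ/4) is -8*θ*sin(5*pi*θ/4)/(5*pi) - 12*sin(5*pi*θ/4)/(5*pi) - 32*cos(5*pi*θ/4)/(25*pi**2); evaluating from -4 to 0: ∫_{-4}^{0} (-2*θ - 3) cos(-5*pi*θ/4) dθ = (-32/(25*pi**2)) - (32/(25*pi**2)) = -64/(25*pi**2).
Integrating by parts (boundary term plus one more integral), an antiderivative of (-θ - 1) cos(-5*pi*θ/4) is -4*θ*sin(5*pi*θ/4)/(5*pi) - 4*sin(5*pi*θ/4)/(5*pi) - 16*cos(5*pi*θ/4)/(25*pi**2); evaluating from 0 to 4: ∫_{0}^{4} (-θ - 1) cos(-5*pi*θ/4) dθ = (16/(25*pi**2)) - (-16/(25*pi**2)) = 32/(25*pi**2).
So ∫_{-4}^{4} f(θ) cos(-5*pi*θ/4) dθ = -32/(25*pi**2).
Hence Re(c_{-5}) = (1/8)·(-32/(25*pi**2)) = -4/(25*pi**2).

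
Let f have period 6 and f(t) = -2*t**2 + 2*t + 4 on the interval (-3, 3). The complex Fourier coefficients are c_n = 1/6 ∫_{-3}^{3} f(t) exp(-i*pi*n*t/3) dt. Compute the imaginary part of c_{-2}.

-3/pi

Since f is real-valued, Im(c_{-2}) = -1/6 ∫_{-3}^{3} f(t) sin(-2*pi*t/3) dt = b_{2}/2.
Integrating by parts twice (tabular method), an antiderivative of (-2*t**2 + 2*t + 4) sin(-2*pi*t/3) is -3*t**2*cos(2*pi*t/3)/pi + 9*t*sin(2*pi*t/3)/pi**2 + 3*t*cos(2*pi*t/3)/pi - 9*sin(2*pi*t/3)/(2*pi**2) + 27*cos(2*pi*t/3)/(2*pi**3) + 6*cos(2*pi*t/3)/pi; evaluating from -3 to 3: ∫_{-3}^{3} (-2*t**2 + 2*t + 4) sin(-2*pi*t/3) dt = (-12/pi + 27/(2*pi**3)) - (-30/pi + 27/(2*pi**3)) = 18/pi.
Hence Im(c_{-2}) = (-1/6)·(18/pi) = -3/pi.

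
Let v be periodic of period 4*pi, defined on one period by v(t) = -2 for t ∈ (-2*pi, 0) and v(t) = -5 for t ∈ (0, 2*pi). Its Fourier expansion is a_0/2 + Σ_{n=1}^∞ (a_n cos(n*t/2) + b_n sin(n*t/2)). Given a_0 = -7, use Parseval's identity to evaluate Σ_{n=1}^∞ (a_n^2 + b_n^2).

Parseval: a_0^2/2 + Σ_{n≥1} (a_n^2+b_n^2) = (1/(2*pi)) ∫_{-2*pi}^{2*pi} v(t)^2 dt = 29.
Subtract a_0^2/2 = 49/2: Σ (a_n^2+b_n^2) = 9/2.

9/2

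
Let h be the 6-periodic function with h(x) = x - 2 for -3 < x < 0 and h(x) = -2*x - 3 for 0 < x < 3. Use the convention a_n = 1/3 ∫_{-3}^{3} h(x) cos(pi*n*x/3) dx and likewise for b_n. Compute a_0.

-19/2

a_0 = 1/3 ∫_{-3}^{3} h(x) dx = 1/3 · (-57/2) = -19/2.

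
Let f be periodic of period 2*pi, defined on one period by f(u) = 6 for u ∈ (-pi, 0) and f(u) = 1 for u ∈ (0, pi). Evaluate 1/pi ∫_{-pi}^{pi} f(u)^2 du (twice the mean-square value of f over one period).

37

1/pi ∫_{-pi}^{pi} f(u)^2 du = 1/pi · (37*pi) = 37.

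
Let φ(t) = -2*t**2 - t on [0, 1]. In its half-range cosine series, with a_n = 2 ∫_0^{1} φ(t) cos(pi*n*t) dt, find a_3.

4/(3*pi**2)

a_3 = 2 ∫_0^{1} (-2*t**2 - t) cos(3*pi*t) dt.
Integrating by parts twice (tabular method), an antiderivative of (-2*t**2 - t) cos(3*pi*t) is -2*t**2*sin(3*pi*t)/(3*pi) - t*sin(3*pi*t)/(3*pi) - 4*t*cos(3*pi*t)/(9*pi**2) + 4*sin(3*pi*t)/(27*pi**3) - cos(3*pi*t)/(9*pi**2); evaluating from 0 to 1: ∫_{0}^{1} (-2*t**2 - t) cos(3*pi*t) dt = (5/(9*pi**2)) - (-1/(9*pi**2)) = 2/(3*pi**2).
Hence a_3 = 2·(2/(3*pi**2)) = 4/(3*pi**2).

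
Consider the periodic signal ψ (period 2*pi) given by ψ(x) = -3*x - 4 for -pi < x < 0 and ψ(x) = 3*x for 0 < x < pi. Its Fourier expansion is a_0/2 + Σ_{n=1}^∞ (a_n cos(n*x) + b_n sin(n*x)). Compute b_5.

8/(5*pi)

b_5 = 1/pi ∫_{-pi}^{pi} ψ(x) sin(5*x) dx.
Split the integral at the breakpoints.
Integrating by parts (boundary term plus one more integral), an antiderivative of (-3*x - 4) sin(5*x) is 3*x*cos(5*x)/5 - 3*sin(5*x)/25 + 4*cos(5*x)/5; evaluating from -pi to 0: ∫_{-pi}^{0} (-3*x - 4) sin(5*x) dx = (4/5) - (-4/5 + 3*pi/5) = 8/5 - 3*pi/5.
Integrating by parts (boundary term plus one more integral), an antiderivative of (3*x) sin(5*x) is -3*x*cos(5*x)/5 + 3*sin(5*x)/25; evaluating from 0 to pi: ∫_{0}^{pi} (3*x) sin(5*x) dx = (3*pi/5) - (0) = 3*pi/5.
Summing the pieces and multiplying by (1/pi) gives b_5 = 8/(5*pi).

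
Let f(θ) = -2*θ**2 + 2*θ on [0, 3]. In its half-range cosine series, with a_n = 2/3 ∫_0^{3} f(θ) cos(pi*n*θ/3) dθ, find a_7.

a_7 = 2/3 ∫_0^{3} (-2*θ**2 + 2*θ) cos(7*pi*θ/3) dθ.
Integrating by parts twice (tabular method), an antiderivative of (-2*θ**2 + 2*θ) cos(7*pi*θ/3) is -6*θ**2*sin(7*pi*θ/3)/(7*pi) + 6*θ*sin(7*pi*θ/3)/(7*pi) - 36*θ*cos(7*pi*θ/3)/(49*pi**2) + 108*sin(7*pi*θ/3)/(343*pi**3) + 18*cos(7*pi*θ/3)/(49*pi**2); evaluating from 0 to 3: ∫_{0}^{3} (-2*θ**2 + 2*θ) cos(7*pi*θ/3) dθ = (90/(49*pi**2)) - (18/(49*pi**2)) = 72/(49*pi**2).
Hence a_7 = (2/3)·(72/(49*pi**2)) = 48/(49*pi**2).

48/(49*pi**2)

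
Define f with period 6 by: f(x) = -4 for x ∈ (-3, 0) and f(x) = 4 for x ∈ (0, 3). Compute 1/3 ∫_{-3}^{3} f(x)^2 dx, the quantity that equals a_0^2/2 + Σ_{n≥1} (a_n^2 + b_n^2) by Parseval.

1/3 ∫_{-3}^{3} f(x)^2 dx = 1/3 · (96) = 32.

32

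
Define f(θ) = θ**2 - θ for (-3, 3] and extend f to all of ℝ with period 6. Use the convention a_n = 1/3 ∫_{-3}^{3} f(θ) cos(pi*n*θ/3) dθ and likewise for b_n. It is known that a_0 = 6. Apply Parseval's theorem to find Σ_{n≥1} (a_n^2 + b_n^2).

Parseval: a_0^2/2 + Σ_{n≥1} (a_n^2+b_n^2) = 1/3 ∫_{-3}^{3} f(θ)^2 dθ = 192/5.
Subtract a_0^2/2 = 18: Σ (a_n^2+b_n^2) = 102/5.

102/5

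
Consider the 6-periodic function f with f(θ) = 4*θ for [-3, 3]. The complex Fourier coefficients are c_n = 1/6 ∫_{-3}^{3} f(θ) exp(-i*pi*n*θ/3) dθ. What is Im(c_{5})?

Since f is real-valued, Im(c_{5}) = -1/6 ∫_{-3}^{3} f(θ) sin(5*pi*θ/3) dθ = -b_{5}/2.
f is odd and sin(5*pi*θ/3) is odd, so the integrand is even: ∫_{-3}^{3} f(θ) sin(5*pi*θ/3) dθ = 2∫_0^{3} f(θ) sin(5*pi*θ/3) dθ.
Integrating by parts (boundary term plus one more integral), an antiderivative of (4*θ) sin(5*pi*θ/3) is -12*θ*cos(5*pi*θ/3)/(5*pi) + 36*sin(5*pi*θ/3)/(25*pi**2); evaluating from 0 to 3: ∫_{0}^{3} (4*θ) sin(5*pi*θ/3) dθ = (36/(5*pi)) - (0) = 36/(5*pi).
So ∫_{-3}^{3} f(θ) sin(5*pi*θ/3) dθ = 72/(5*pi).
Hence Im(c_{5}) = (-1/6)·(72/(5*pi)) = -12/(5*pi).

-12/(5*pi)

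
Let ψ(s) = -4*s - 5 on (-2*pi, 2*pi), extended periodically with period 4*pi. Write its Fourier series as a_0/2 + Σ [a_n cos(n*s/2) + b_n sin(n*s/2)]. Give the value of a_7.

0

a_7 = (1/(2*pi)) ∫_{-2*pi}^{2*pi} ψ(s) cos(7*s/2) ds.
Integrating by parts (boundary term plus one more integral), an antiderivative of (-4*s - 5) cos(7*s/2) is -8*s*sin(7*s/2)/7 - 10*sin(7*s/2)/7 - 16*cos(7*s/2)/49; evaluating from -2*pi to 2*pi: ∫_{-2*pi}^{2*pi} (-4*s - 5) cos(7*s/2) ds = (16/49) - (16/49) = 0.
Hence a_7 = (1/(2*pi))·(0) = 0.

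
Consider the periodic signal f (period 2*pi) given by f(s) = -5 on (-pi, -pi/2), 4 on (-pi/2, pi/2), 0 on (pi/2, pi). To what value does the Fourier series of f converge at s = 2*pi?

s = 2*pi differs from s = 0 by 1 full period(s), and the series is 2*pi-periodic.
f is continuous at s = 0 with value 4, so the series converges to 4 there.

4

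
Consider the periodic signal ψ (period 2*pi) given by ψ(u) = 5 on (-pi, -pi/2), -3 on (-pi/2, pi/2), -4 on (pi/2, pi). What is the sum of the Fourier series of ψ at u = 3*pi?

u = 3*pi differs from u = -pi by 2 full period(s), and the series is 2*pi-periodic.
At u = -pi the one-sided limits are ψ(-pi^-) = -4 and ψ(-pi^+) = 5.
By Dirichlet's theorem the series converges to their average, [(-4) + (5)]/2 = 1/2.

1/2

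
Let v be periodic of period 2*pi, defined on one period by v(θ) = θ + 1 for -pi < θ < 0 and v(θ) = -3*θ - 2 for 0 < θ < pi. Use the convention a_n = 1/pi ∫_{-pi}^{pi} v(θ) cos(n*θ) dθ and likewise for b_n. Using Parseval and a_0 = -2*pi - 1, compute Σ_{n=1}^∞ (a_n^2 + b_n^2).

Parseval: a_0^2/2 + Σ_{n≥1} (a_n^2+b_n^2) = 1/pi ∫_{-pi}^{pi} v(θ)^2 dθ = 5 + 5*pi + 10*pi**2/3.
Subtract a_0^2/2 = (1 + 2*pi)**2/2: Σ (a_n^2+b_n^2) = 9/2 + 3*pi + 4*pi**2/3.

9/2 + 3*pi + 4*pi**2/3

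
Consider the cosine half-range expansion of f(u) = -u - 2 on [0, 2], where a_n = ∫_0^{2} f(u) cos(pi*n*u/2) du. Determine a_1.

8/pi**2

a_1 = ∫_0^{2} (-u - 2) cos(pi*u/2) du.
Integrating by parts (boundary term plus one more integral), an antiderivative of (-u - 2) cos(pi*u/2) is -2*u*sin(pi*u/2)/pi - 4*sin(pi*u/2)/pi - 4*cos(pi*u/2)/pi**2; evaluating from 0 to 2: ∫_{0}^{2} (-u - 2) cos(pi*u/2) du = (4/pi**2) - (-4/pi**2) = 8/pi**2.
Hence a_1 = 8/pi**2.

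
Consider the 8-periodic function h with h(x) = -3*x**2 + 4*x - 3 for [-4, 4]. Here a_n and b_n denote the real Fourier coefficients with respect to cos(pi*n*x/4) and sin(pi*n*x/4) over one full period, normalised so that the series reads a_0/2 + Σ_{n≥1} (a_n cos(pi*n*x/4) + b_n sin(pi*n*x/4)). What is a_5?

a_5 = 1/4 ∫_{-4}^{4} h(x) cos(5*pi*x/4) dx.
Integrating by parts twice (tabular method), an antiderivative of (-3*x**2 + 4*x - 3) cos(5*pi*x/4) is -12*x**2*sin(5*pi*x/4)/(5*pi) + 16*x*sin(5*pi*x/4)/(5*pi) - 96*x*cos(5*pi*x/4)/(25*pi**2) - 12*sin(5*pi*x/4)/(5*pi) + 384*sin(5*pi*x/4)/(125*pi**3) + 64*cos(5*pi*x/4)/(25*pi**2); evaluating from -4 to 4: ∫_{-4}^{4} (-3*x**2 + 4*x - 3) cos(5*pi*x/4) dx = (64/(5*pi**2)) - (-448/(25*pi**2)) = 768/(25*pi**2).
Hence a_5 = (1/4)·(768/(25*pi**2)) = 192/(25*pi**2).

192/(25*pi**2)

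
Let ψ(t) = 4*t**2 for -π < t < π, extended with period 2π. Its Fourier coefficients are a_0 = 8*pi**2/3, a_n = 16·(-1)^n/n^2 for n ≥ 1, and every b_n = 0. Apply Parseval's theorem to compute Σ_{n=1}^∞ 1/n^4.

Parseval: a_0^2/2 + Σ a_n^2 = (1/π) ∫_{-π}^{π} ψ(t)^2 dt = 32*pi**4/5.
Subtract a_0^2/2 = 32*pi**4/9: Σ a_n^2 = 128*pi**4/45.
Since a_n^2 = 256/n^4, Σ 1/n^4 = pi**4/90.

pi**4/90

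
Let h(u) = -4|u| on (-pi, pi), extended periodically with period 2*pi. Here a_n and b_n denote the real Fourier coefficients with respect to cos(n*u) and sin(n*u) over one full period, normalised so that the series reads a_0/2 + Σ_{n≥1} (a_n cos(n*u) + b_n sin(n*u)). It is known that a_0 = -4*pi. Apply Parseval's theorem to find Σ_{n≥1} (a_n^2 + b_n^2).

Parseval: a_0^2/2 + Σ_{n≥1} (a_n^2+b_n^2) = 1/pi ∫_{-pi}^{pi} h(u)^2 du = 32*pi**2/3.
Subtract a_0^2/2 = 8*pi**2: Σ (a_n^2+b_n^2) = 8*pi**2/3.

8*pi**2/3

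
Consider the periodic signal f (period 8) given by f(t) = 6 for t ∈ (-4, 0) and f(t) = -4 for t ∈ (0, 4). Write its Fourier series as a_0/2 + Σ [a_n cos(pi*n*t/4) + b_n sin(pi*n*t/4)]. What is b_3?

-20/(3*pi)

b_3 = 1/4 ∫_{-4}^{4} f(t) sin(3*pi*t/4) dt.
Split the integral at the breakpoints.
Directly, an antiderivative of (6) sin(3*pi*t/4) is -8*cos(3*pi*t/4)/pi; evaluating from -4 to 0: ∫_{-4}^{0} (6) sin(3*pi*t/4) dt = (-8/pi) - (8/pi) = -16/pi.
Directly, an antiderivative of (-4) sin(3*pi*t/4) is 16*cos(3*pi*t/4)/(3*pi); evaluating from 0 to 4: ∫_{0}^{4} (-4) sin(3*pi*t/4) dt = (-16/(3*pi)) - (16/(3*pi)) = -32/(3*pi).
Summing the pieces and multiplying by (1/4) gives b_3 = -20/(3*pi).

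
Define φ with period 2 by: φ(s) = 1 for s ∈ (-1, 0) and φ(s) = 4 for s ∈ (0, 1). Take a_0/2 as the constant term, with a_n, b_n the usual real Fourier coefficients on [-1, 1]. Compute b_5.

b_5 = ∫_{-1}^{1} φ(s) sin(5*pi*s) ds.
Split the integral at the breakpoints.
Directly, an antiderivative of (1) sin(5*pi*s) is -cos(5*pi*s)/(5*pi); evaluating from -1 to 0: ∫_{-1}^{0} (1) sin(5*pi*s) ds = (-1/(5*pi)) - (1/(5*pi)) = -2/(5*pi).
Directly, an antiderivative of (4) sin(5*pi*s) is -4*cos(5*pi*s)/(5*pi); evaluating from 0 to 1: ∫_{0}^{1} (4) sin(5*pi*s) ds = (4/(5*pi)) - (-4/(5*pi)) = 8/(5*pi).
Summing the pieces gives b_5 = 6/(5*pi).

6/(5*pi)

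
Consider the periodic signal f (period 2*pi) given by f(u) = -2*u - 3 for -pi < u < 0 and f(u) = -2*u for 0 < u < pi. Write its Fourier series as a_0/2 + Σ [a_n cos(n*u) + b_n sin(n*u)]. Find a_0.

-3

a_0 = 1/pi ∫_{-pi}^{pi} f(u) du = 1/pi · (-3*pi) = -3.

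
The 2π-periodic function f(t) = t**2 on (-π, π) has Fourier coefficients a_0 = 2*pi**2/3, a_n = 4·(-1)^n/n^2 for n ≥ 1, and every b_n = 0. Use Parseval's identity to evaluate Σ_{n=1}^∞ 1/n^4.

pi**4/90

Parseval: a_0^2/2 + Σ a_n^2 = (1/π) ∫_{-π}^{π} f(t)^2 dt = 2*pi**4/5.
Subtract a_0^2/2 = 2*pi**4/9: Σ a_n^2 = 8*pi**4/45.
Since a_n^2 = 16/n^4, Σ 1/n^4 = pi**4/90.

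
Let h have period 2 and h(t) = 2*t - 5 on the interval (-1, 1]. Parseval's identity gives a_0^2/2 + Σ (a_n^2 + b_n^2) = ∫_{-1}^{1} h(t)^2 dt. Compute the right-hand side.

158/3

∫_{-1}^{1} h(t)^2 dt = 158/3.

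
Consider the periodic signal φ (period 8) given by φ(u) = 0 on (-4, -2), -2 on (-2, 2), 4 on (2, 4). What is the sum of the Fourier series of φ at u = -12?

2

u = -12 differs from u = -4 by -1 full period(s), and the series is 8-periodic.
At u = -4 the one-sided limits are φ(-4^-) = 4 and φ(-4^+) = 0.
By Dirichlet's theorem the series converges to their average, [(4) + (0)]/2 = 2.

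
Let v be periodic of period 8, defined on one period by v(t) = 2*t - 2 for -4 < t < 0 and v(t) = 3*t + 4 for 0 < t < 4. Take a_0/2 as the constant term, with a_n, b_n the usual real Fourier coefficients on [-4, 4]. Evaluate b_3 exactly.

b_3 = 1/4 ∫_{-4}^{4} v(t) sin(3*pi*t/4) dt.
Split the integral at the breakpoints.
Integrating by parts (boundary term plus one more integral), an antiderivative of (2*t - 2) sin(3*pi*t/4) is -8*t*cos(3*pi*t/4)/(3*pi) + 32*sin(3*pi*t/4)/(9*pi**2) + 8*cos(3*pi*t/4)/(3*pi); evaluating from -4 to 0: ∫_{-4}^{0} (2*t - 2) sin(3*pi*t/4) dt = (8/(3*pi)) - (-40/(3*pi)) = 16/pi.
Integrating by parts (boundary term plus one more integral), an antiderivative of (3*t + 4) sin(3*pi*t/4) is -4*t*cos(3*pi*t/4)/pi + 16*sin(3*pi*t/4)/(3*pi**2) - 16*cos(3*pi*t/4)/(3*pi); evaluating from 0 to 4: ∫_{0}^{4} (3*t + 4) sin(3*pi*t/4) dt = (64/(3*pi)) - (-16/(3*pi)) = 80/(3*pi).
Summing the pieces and multiplying by (1/4) gives b_3 = 32/(3*pi).

32/(3*pi)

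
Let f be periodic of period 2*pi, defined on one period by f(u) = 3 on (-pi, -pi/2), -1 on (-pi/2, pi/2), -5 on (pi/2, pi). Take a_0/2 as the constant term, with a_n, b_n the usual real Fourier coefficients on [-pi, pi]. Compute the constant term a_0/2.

a_0 = 1/pi ∫_{-pi}^{pi} f(u) du = 1/pi · (-2*pi) = -2.
So the constant term a_0/2 = -1.

-1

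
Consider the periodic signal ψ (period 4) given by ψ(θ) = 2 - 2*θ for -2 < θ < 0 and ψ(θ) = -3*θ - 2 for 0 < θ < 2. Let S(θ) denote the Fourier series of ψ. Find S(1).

ψ is continuous at θ = 1 with value -5, so the series converges to -5 there.

-5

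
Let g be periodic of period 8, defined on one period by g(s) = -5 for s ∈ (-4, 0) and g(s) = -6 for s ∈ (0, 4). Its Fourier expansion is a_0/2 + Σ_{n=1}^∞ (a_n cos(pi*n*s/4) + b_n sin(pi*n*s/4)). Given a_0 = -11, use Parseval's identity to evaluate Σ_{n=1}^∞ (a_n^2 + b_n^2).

1/2

Parseval: a_0^2/2 + Σ_{n≥1} (a_n^2+b_n^2) = 1/4 ∫_{-4}^{4} g(s)^2 ds = 61.
Subtract a_0^2/2 = 121/2: Σ (a_n^2+b_n^2) = 1/2.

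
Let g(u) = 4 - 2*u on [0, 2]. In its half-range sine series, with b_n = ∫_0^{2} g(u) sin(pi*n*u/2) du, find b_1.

8/pi

b_1 = ∫_0^{2} (4 - 2*u) sin(pi*u/2) du.
Integrating by parts (boundary term plus one more integral), an antiderivative of (4 - 2*u) sin(pi*u/2) is 4*u*cos(pi*u/2)/pi - 8*sin(pi*u/2)/pi**2 - 8*cos(pi*u/2)/pi; evaluating from 0 to 2: ∫_{0}^{2} (4 - 2*u) sin(pi*u/2) du = (0) - (-8/pi) = 8/pi.
Hence b_1 = 8/pi.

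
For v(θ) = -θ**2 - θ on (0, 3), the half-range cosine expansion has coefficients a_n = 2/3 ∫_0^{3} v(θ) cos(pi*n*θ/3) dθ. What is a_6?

-1/pi**2

a_6 = 2/3 ∫_0^{3} (-θ**2 - θ) cos(2*pi*θ) dθ.
Integrating by parts twice (tabular method), an antiderivative of (-θ**2 - θ) cos(2*pi*θ) is -θ**2*sin(2*pi*θ)/(2*pi) - θ*sin(2*pi*θ)/(2*pi) - θ*cos(2*pi*θ)/(2*pi**2) + sin(2*pi*θ)/(4*pi**3) - cos(2*pi*θ)/(4*pi**2); evaluating from 0 to 3: ∫_{0}^{3} (-θ**2 - θ) cos(2*pi*θ) dθ = (-7/(4*pi**2)) - (-1/(4*pi**2)) = -3/(2*pi**2).
Hence a_6 = (2/3)·(-3/(2*pi**2)) = -1/pi**2.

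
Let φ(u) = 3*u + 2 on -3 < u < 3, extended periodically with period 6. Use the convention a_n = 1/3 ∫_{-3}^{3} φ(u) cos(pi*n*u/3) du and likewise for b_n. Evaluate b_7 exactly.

b_7 = 1/3 ∫_{-3}^{3} φ(u) sin(7*pi*u/3) du.
Integrating by parts (boundary term plus one more integral), an antiderivative of (3*u + 2) sin(7*pi*u/3) is -9*u*cos(7*pi*u/3)/(7*pi) + 27*sin(7*pi*u/3)/(49*pi**2) - 6*cos(7*pi*u/3)/(7*pi); evaluating from -3 to 3: ∫_{-3}^{3} (3*u + 2) sin(7*pi*u/3) du = (33/(7*pi)) - (-3/pi) = 54/(7*pi).
Hence b_7 = (1/3)·(54/(7*pi)) = 18/(7*pi).

18/(7*pi)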